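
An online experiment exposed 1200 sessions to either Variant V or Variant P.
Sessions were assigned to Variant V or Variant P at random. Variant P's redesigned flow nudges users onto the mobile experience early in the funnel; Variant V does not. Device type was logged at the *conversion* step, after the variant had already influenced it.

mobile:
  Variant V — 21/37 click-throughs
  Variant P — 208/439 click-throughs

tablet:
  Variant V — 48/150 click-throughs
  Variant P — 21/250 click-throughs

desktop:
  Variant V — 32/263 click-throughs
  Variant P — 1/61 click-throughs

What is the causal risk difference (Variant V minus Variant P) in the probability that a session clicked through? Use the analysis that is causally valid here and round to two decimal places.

Device type is downstream of the variant. One should not condition on a consequence of treatment, so the overall rates are the right comparison.
The causal difference is the pooled difference: 0.224 − 0.307 = -0.082.

-0.08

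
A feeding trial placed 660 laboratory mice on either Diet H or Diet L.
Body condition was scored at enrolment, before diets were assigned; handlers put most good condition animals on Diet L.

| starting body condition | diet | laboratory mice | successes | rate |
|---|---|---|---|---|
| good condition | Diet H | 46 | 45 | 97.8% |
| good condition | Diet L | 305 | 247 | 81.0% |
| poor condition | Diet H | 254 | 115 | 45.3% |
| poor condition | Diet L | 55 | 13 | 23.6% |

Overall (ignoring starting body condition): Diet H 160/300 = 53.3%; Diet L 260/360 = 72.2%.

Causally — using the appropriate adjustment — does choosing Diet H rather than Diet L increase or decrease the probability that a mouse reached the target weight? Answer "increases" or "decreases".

increases

Starting body condition is set before the diet has any effect — it is not caused by the diet — and it independently drives the outcome. That makes it a confounder, so the causal comparison is within starting body condition levels.
Within each level — good condition: 97.8% vs 81.0%; poor condition: 45.3% vs 23.6% — Diet H is higher every time.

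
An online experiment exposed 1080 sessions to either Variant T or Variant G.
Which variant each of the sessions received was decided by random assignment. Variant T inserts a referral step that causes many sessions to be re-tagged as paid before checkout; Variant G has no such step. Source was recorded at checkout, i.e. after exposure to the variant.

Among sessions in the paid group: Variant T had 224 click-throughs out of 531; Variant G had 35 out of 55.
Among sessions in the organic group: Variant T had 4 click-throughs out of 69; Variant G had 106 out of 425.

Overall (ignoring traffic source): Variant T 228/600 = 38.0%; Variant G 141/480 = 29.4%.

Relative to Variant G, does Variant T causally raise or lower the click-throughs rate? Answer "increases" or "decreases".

Stratifying would compare variants among sessions the variants themselves sorted into traffic source groups — a form of selection on an intermediate. The unconditioned pooled rates give the total causal effect.
Pooled: Variant T 38.0% vs Variant G 29.4%; Variant T is higher overall.

increases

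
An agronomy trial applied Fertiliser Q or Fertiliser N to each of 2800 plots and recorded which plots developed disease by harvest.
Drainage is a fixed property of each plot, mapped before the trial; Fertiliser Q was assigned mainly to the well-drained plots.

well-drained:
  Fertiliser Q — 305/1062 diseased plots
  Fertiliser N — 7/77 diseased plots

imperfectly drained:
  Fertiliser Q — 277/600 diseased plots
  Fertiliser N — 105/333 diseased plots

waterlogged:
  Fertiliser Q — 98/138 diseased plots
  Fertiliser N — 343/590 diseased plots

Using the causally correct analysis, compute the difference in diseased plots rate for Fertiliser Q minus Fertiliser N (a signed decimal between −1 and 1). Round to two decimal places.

+0.16

The field drainage-specific comparison favours Fertiliser N throughout, but the pooled figures favour Fertiliser Q. The question is whether to condition on field drainage.
Nothing the fertiliser does changes field drainage; the imbalance is an allocation artefact. With field drainage also predicting the outcome, the pooled figure is confounded, and the within-stratum comparison is the causal one.
Adjusting over the population distribution of field drainage: 0.407·(0.287−0.091) + 0.333·(0.462−0.315) + 0.260·(0.710−0.581) = +0.162.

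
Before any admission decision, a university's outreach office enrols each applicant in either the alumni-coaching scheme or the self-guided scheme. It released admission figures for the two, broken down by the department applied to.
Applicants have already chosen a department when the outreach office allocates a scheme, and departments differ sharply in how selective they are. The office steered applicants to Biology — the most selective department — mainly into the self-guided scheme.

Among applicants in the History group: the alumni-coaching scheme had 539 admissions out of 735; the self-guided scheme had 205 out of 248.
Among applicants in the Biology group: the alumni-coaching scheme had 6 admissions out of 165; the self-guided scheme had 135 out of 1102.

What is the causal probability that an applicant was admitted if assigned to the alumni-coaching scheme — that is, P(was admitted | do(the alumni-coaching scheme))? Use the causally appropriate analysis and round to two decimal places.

0.34

Within every department level the self-guided scheme has the higher rate, yet pooled the alumni-coaching scheme does — Simpson's reversal.
Department satisfies the back-door criterion: it is not a descendant of the outreach scheme, and it blocks the spurious path from outreach scheme to outcome. Adjusting for it (i.e., using the within-department rates) gives the causal effect.
Standardising the alumni-coaching scheme to the population department mix: 0.437·539/735 + 0.563·6/165 = 0.341.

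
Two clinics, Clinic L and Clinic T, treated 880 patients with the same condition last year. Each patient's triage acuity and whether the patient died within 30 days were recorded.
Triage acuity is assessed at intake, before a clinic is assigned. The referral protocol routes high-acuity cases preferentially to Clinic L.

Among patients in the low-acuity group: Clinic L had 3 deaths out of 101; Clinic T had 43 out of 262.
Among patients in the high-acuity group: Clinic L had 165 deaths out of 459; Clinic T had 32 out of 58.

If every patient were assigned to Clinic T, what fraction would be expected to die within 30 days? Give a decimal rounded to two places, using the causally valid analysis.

0.39

Triage acuity is set before the clinic has any effect — it is not caused by the clinic — and it independently drives the outcome. That makes it a confounder, so the causal comparison is within triage acuity levels.
Standardising Clinic T to the population triage acuity mix: 0.412·43/262 + 0.588·32/58 = 0.392.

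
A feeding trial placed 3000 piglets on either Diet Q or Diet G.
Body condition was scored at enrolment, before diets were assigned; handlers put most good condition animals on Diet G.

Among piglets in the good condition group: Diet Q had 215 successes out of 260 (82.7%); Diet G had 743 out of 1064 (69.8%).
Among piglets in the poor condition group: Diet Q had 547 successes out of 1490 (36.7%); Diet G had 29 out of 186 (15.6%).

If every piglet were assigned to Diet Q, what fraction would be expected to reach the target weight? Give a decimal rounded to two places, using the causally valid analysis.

Here starting body condition is a common cause — it drives both which diet a case falls under and the outcome. The crude comparison mixes populations; the stratum-specific rates are the causally relevant ones.
Standardising Diet Q to the population starting body condition mix: 0.441·215/260 + 0.559·547/1490 = 0.570.

0.57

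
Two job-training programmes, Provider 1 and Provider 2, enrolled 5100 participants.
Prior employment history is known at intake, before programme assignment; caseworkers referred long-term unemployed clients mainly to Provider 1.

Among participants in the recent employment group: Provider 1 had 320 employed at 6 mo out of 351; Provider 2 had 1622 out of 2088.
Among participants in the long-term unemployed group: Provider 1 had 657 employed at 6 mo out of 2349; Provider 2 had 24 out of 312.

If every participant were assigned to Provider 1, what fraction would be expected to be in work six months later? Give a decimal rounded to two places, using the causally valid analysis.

0.58

The prior employment history-specific comparison favours Provider 1 throughout, but the pooled figures favour Provider 2. The question is whether to condition on prior employment history.
The imbalance in prior employment history arose from how participants were allocated, not from anything the programme did; and prior employment history independently affects the outcome. The pooled gap is confounded — condition on prior employment history.
Standardising Provider 1 to the population prior employment history mix: 0.478·320/351 + 0.522·657/2349 = 0.582.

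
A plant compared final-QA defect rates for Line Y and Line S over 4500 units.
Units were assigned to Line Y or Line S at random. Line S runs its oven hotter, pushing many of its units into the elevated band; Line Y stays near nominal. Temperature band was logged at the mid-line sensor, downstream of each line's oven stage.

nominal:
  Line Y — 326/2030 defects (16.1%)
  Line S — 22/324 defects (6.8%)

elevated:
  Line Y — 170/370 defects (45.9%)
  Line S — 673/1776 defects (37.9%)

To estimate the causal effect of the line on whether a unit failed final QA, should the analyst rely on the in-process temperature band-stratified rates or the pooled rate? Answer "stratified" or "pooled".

pooled

The distribution of in-process temperature band is itself part of what the line does — it is an intermediate outcome. Holding it fixed would remove that part of the effect; the total effect is the pooled difference.
Pooled: Line Y 20.7% vs Line S 33.1%; Line Y is lower overall.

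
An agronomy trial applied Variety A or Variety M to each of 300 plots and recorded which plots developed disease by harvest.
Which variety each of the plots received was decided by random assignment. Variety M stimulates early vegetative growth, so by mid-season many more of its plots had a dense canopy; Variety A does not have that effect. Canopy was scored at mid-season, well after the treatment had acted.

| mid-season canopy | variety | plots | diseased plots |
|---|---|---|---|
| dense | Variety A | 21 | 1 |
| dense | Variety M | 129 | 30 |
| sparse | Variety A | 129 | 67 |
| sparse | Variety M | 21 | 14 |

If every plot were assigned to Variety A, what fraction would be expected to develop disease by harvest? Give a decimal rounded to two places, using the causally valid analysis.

The mid-season canopy-specific comparison favours Variety A throughout, but the pooled figures favour Variety M. The question is whether to condition on mid-season canopy.
Mid-season canopy is recorded after the variety and is itself shifted by it — it sits on the causal path from variety to outcome. Conditioning on a mediator would strip out part of the effect we want; the pooled comparison gives the total causal effect.
So P(outcome | do(Variety A)) is just the pooled rate for Variety A: 68/150 = 0.453.

0.45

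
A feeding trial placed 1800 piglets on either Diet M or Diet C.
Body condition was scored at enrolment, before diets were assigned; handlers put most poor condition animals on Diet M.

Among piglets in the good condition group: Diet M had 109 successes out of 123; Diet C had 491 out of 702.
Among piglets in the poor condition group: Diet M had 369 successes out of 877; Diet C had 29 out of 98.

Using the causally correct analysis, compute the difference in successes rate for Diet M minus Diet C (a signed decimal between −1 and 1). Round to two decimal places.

Here starting body condition is a common cause — it drives both which diet a case falls under and the outcome. The crude comparison mixes populations; the stratum-specific rates are the causally relevant ones.
Adjusting over the population distribution of starting body condition: 0.458·(0.886−0.699) + 0.542·(0.421−0.296) = +0.153.

+0.15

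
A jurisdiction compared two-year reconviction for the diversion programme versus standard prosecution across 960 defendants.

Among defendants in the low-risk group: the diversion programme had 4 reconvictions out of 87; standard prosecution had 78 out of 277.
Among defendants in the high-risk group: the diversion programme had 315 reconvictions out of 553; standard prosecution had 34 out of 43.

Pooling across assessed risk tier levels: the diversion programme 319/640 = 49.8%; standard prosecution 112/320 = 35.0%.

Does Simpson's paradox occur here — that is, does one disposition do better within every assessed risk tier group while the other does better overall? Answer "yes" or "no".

Within each assessed risk tier level (low-risk 4.6% vs 28.2%; high-risk 57.0% vs 79.1%), the diversion programme has the lower rate every time. Pooled: 49.8% vs 35.0% — standard prosecution has the lower rate overall. The two comparisons disagree.

yes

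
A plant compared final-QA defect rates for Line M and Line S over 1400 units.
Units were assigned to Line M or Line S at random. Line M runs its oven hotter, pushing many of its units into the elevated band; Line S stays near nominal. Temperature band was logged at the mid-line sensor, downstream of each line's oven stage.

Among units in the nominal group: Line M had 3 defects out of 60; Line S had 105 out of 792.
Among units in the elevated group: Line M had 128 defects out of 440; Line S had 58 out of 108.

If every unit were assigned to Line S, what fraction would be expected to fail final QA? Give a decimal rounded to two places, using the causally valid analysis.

The stratified and pooled comparisons disagree (Line M wins within each in-process temperature band; Line S wins overall), so the answer turns on the causal role of in-process temperature band.
The distribution of in-process temperature band is itself part of what the line does — it is an intermediate outcome. Holding it fixed would remove that part of the effect; the total effect is the pooled difference.
So P(outcome | do(Line S)) is just the pooled rate for Line S: 163/900 = 0.181.

0.18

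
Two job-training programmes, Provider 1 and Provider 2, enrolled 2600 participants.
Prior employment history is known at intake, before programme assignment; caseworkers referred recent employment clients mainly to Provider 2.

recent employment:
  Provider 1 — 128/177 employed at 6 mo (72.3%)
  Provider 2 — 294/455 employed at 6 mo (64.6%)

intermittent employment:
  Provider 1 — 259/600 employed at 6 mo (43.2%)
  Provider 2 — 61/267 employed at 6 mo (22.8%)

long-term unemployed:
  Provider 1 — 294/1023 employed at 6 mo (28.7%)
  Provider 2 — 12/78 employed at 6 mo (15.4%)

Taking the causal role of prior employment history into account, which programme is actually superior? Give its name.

Provider 1

The stratified and pooled comparisons disagree (Provider 1 wins within each prior employment history; Provider 2 wins overall), so the answer turns on the causal role of prior employment history.
Here prior employment history is a common cause — it drives both which programme a case falls under and the outcome. The crude comparison mixes populations; the stratum-specific rates are the causally relevant ones.
Within each level — recent employment: 72.3% vs 64.6%; intermittent employment: 43.2% vs 22.8%; long-term unemployed: 28.7% vs 15.4% — Provider 1 is higher every time.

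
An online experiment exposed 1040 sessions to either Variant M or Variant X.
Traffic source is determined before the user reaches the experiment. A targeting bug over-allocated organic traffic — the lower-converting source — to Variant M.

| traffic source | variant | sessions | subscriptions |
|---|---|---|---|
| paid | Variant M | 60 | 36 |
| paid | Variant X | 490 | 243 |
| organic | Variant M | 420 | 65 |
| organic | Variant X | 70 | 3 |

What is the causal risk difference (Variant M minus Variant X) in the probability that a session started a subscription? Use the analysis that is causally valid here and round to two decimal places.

Within every traffic source level Variant M has the higher rate, yet pooled Variant X does — Simpson's reversal.
Traffic source differs across variants for reasons unrelated to any effect of the variant itself, and it separately predicts the outcome — a classic confounder. We must compare within traffic source levels.
Adjusting over the population distribution of traffic source: 0.529·(0.600−0.496) + 0.471·(0.155−0.043) = +0.108.

+0.11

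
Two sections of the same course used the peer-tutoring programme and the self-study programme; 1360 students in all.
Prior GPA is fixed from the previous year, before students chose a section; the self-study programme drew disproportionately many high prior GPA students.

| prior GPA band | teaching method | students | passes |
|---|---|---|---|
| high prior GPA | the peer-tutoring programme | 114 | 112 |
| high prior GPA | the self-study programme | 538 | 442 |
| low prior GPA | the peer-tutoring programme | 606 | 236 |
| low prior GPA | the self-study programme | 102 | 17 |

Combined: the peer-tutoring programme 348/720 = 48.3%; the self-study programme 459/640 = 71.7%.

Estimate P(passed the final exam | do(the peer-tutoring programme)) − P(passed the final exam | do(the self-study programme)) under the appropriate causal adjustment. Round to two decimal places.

+0.19

Prior GPA band satisfies the back-door criterion: it is not a descendant of the teaching method, and it blocks the spurious path from teaching method to outcome. Adjusting for it (i.e., using the within-prior GPA band rates) gives the causal effect.
Adjusting over the population distribution of prior GPA band: 0.479·(0.982−0.822) + 0.521·(0.389−0.167) = +0.193.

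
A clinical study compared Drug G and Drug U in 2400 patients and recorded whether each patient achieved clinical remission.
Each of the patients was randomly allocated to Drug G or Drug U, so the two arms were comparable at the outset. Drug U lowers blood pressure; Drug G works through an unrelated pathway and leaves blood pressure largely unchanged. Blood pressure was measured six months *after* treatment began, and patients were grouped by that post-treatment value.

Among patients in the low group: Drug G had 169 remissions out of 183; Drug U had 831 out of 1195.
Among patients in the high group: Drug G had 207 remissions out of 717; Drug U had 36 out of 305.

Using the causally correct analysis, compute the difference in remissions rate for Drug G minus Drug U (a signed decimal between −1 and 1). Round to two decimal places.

Blood pressure is downstream of the drug. One should not condition on a consequence of treatment, so the overall rates are the right comparison.
The causal difference is the pooled difference: 0.418 − 0.578 = -0.160.

-0.16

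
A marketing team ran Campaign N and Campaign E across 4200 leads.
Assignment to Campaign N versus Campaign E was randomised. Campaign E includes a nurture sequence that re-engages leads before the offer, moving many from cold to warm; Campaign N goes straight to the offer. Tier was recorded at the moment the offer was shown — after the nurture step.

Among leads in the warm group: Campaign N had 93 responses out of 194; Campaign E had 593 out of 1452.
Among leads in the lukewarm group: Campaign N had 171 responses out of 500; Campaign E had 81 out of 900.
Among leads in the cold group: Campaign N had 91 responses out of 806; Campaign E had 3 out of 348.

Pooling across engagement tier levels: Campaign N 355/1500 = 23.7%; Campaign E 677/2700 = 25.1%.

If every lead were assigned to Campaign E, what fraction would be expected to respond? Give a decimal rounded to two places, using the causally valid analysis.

Campaign N is higher inside every engagement tier stratum but Campaign E is higher in aggregate. Whether to stratify depends on how engagement tier relates to the campaign.
Engagement tier here is a post-treatment variable shaped by the campaign; conditioning on it would introduce bias rather than remove it. The overall comparison is the causal one.
So P(outcome | do(Campaign E)) is just the pooled rate for Campaign E: 677/2700 = 0.251.

0.25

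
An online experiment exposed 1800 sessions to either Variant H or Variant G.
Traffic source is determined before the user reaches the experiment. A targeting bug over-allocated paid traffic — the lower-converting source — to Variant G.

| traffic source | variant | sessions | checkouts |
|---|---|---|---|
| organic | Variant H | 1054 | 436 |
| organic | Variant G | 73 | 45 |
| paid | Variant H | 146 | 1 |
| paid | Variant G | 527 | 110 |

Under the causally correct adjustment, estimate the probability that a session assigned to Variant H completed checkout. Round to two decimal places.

Since traffic source is a pre-existing factor (not a product of the variant) and it affects the outcome on its own, it is a confounder. The stratified rates, not the pooled rate, identify the causal effect.
Standardising Variant H to the population traffic source mix: 0.626·436/1054 + 0.374·1/146 = 0.262.

0.26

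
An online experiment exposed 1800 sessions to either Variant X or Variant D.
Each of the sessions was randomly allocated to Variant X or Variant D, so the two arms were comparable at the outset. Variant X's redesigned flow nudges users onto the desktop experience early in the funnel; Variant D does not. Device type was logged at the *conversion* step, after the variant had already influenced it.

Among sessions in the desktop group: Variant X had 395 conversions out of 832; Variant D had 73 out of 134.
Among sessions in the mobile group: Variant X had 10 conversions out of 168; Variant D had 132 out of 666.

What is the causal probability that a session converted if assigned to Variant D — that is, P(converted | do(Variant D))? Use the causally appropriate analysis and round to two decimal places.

Stratifying would compare variants among sessions the variants themselves sorted into device type groups — a form of selection on an intermediate. The unconditioned pooled rates give the total causal effect.
So P(outcome | do(Variant D)) is just the pooled rate for Variant D: 205/800 = 0.256.

0.26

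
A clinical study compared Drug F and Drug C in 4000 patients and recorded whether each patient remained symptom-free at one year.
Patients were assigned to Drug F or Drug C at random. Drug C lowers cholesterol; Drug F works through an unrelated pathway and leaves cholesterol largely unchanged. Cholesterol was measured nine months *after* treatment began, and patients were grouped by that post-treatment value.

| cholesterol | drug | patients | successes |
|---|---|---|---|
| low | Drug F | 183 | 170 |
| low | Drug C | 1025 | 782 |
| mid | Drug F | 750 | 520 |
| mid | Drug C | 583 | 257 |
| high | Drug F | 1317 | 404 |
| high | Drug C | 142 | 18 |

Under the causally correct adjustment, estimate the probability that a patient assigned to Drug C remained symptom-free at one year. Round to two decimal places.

The stratified and pooled comparisons disagree (Drug F wins within each cholesterol; Drug C wins overall), so the answer turns on the causal role of cholesterol.
Stratifying would compare drugs among patients the drugs themselves sorted into cholesterol groups — a form of selection on an intermediate. The unconditioned pooled rates give the total causal effect.
So P(outcome | do(Drug C)) is just the pooled rate for Drug C: 1057/1750 = 0.604.

0.60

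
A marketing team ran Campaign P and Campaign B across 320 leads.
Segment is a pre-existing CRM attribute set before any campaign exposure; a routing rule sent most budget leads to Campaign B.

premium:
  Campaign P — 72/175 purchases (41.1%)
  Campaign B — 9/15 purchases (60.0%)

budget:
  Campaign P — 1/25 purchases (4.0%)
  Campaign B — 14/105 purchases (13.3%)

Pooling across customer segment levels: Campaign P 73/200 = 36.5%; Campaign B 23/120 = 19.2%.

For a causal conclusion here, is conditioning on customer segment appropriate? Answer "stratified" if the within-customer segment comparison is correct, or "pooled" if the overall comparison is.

stratified

Since customer segment is a pre-existing factor (not a product of the campaign) and it affects the outcome on its own, it is a confounder. The stratified rates, not the pooled rate, identify the causal effect.
Within each level — premium: 41.1% vs 60.0%; budget: 4.0% vs 13.3% — Campaign B is higher every time.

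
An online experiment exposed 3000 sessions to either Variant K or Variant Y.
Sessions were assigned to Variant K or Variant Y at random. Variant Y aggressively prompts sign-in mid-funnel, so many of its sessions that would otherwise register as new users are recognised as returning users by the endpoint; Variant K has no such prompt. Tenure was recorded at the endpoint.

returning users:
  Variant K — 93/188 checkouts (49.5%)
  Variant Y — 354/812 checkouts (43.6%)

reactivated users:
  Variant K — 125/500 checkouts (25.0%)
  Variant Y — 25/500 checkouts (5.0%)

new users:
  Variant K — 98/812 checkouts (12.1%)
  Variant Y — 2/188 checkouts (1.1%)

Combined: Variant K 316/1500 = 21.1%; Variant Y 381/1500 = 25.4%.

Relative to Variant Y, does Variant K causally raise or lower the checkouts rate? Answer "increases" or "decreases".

The distribution of user tenure is itself part of what the variant does — it is an intermediate outcome. Holding it fixed would remove that part of the effect; the total effect is the pooled difference.
Pooled: Variant K 21.1% vs Variant Y 25.4%; Variant Y is higher overall.

decreases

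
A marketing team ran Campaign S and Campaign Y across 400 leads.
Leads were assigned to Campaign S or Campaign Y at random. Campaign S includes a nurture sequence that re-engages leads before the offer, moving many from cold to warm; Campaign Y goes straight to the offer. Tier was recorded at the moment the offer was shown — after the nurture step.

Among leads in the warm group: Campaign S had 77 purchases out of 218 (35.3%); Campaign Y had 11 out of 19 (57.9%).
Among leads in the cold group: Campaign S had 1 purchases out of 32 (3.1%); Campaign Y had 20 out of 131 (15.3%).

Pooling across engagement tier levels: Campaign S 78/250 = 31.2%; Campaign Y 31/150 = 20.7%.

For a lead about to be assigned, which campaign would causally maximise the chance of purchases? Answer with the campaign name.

Campaign S

The engagement tier-specific comparison favours Campaign Y throughout, but the pooled figures favour Campaign S. The question is whether to condition on engagement tier.
Because the campaign influences engagement tier, engagement tier is a post-treatment mediator, not a confounder. Stratifying on it would bias the estimate; the causal effect is the crude pooled difference.
Pooled: Campaign S 31.2% vs Campaign Y 20.7%; Campaign S is higher overall.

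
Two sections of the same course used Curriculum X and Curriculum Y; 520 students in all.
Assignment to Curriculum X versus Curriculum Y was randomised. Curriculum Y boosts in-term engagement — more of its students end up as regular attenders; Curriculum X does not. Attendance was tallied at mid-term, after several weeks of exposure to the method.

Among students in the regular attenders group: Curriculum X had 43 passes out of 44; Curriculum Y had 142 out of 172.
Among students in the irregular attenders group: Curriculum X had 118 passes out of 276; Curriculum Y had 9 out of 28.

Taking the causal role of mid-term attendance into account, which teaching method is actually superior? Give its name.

Curriculum Y

The mid-term attendance-specific comparison favours Curriculum X throughout, but the pooled figures favour Curriculum Y. The question is whether to condition on mid-term attendance.
Mid-term attendance is downstream of the teaching method. One should not condition on a consequence of treatment, so the overall rates are the right comparison.
Pooled: Curriculum X 50.3% vs Curriculum Y 75.5%; Curriculum Y is higher overall.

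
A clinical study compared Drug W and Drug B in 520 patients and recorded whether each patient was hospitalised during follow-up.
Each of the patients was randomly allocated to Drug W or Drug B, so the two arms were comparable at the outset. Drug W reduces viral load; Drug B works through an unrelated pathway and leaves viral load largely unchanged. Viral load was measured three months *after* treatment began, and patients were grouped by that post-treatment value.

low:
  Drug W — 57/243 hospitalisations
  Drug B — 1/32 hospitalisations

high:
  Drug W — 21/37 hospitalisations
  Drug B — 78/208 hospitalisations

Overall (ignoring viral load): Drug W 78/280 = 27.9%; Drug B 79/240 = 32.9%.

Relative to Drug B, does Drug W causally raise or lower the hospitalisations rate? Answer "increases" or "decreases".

Viral load here is a post-treatment variable shaped by the drug; conditioning on it would introduce bias rather than remove it. The overall comparison is the causal one.
Pooled: Drug W 27.9% vs Drug B 32.9%; Drug W is lower overall.

decreases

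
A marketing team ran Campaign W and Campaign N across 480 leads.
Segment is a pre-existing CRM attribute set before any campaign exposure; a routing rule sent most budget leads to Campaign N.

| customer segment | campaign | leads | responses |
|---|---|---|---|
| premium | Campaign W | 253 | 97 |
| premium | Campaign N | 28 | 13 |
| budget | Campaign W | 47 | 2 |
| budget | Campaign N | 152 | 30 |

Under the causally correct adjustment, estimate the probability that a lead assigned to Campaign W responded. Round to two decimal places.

The imbalance in customer segment arose from how leads were allocated, not from anything the campaign did; and customer segment independently affects the outcome. The pooled gap is confounded — condition on customer segment.
Standardising Campaign W to the population customer segment mix: 0.585·97/253 + 0.415·2/47 = 0.242.

0.24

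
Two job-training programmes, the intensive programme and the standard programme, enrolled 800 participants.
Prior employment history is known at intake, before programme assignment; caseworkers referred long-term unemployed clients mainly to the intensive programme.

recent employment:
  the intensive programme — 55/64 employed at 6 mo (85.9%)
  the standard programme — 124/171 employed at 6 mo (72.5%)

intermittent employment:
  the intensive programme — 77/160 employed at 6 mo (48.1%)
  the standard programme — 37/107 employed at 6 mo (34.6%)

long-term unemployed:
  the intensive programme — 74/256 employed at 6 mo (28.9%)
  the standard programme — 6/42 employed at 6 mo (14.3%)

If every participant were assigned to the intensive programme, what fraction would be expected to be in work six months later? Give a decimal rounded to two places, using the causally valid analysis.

0.52

Prior employment history differs across programmes for reasons unrelated to any effect of the programme itself, and it separately predicts the outcome — a classic confounder. We must compare within prior employment history levels.
Standardising the intensive programme to the population prior employment history mix: 0.294·55/64 + 0.334·77/160 + 0.372·74/256 = 0.521.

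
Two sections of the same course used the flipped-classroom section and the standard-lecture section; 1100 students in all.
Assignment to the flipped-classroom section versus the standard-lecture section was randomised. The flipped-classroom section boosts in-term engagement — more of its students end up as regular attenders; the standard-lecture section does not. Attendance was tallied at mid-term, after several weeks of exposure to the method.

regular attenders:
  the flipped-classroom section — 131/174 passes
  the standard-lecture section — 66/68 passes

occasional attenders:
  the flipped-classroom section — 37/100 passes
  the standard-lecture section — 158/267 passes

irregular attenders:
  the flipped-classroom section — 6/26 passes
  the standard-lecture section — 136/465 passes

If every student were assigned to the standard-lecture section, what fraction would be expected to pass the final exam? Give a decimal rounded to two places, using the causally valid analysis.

The distribution of mid-term attendance is itself part of what the teaching method does — it is an intermediate outcome. Holding it fixed would remove that part of the effect; the total effect is the pooled difference.
So P(outcome | do(the standard-lecture section)) is just the pooled rate for the standard-lecture section: 360/800 = 0.450.

0.45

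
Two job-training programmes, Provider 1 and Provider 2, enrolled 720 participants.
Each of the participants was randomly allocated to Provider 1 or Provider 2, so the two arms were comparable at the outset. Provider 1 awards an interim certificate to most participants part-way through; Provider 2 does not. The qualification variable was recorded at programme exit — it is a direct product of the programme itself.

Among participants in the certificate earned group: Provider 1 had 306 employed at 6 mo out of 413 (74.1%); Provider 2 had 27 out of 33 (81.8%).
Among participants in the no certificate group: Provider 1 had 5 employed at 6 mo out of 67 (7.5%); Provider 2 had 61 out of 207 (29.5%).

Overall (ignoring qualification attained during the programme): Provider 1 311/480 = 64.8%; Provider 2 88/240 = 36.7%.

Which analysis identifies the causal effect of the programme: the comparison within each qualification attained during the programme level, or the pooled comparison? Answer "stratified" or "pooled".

Within every qualification attained during the programme level Provider 2 has the higher rate, yet pooled Provider 1 does — Simpson's reversal.
Because the programme influences qualification attained during the programme, qualification attained during the programme is a post-treatment mediator, not a confounder. Stratifying on it would bias the estimate; the causal effect is the crude pooled difference.
Pooled: Provider 1 64.8% vs Provider 2 36.7%; Provider 1 is higher overall.

pooled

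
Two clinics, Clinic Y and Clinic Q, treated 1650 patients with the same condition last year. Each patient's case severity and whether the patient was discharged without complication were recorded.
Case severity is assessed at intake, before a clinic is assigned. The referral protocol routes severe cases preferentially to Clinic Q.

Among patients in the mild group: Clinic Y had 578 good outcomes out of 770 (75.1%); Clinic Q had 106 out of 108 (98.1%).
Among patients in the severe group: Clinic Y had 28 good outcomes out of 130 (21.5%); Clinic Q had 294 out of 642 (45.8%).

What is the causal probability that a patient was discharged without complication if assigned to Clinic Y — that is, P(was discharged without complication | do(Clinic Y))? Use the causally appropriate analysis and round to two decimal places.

0.50

The stratified and pooled comparisons disagree (Clinic Q wins within each case severity; Clinic Y wins overall), so the answer turns on the causal role of case severity.
Case severity satisfies the back-door criterion: it is not a descendant of the clinic, and it blocks the spurious path from clinic to outcome. Adjusting for it (i.e., using the within-case severity rates) gives the causal effect.
Standardising Clinic Y to the population case severity mix: 0.532·578/770 + 0.468·28/130 = 0.500.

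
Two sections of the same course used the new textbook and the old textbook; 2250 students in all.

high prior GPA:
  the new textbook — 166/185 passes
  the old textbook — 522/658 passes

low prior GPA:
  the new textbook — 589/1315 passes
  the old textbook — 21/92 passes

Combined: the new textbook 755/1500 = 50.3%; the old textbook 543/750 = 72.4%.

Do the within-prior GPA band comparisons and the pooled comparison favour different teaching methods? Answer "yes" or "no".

Within each prior GPA band level (high prior GPA 89.7% vs 79.3%; low prior GPA 44.8% vs 22.8%), the new textbook has the higher rate every time. Pooled: 50.3% vs 72.4% — the old textbook has the higher rate overall. The two comparisons disagree.

yes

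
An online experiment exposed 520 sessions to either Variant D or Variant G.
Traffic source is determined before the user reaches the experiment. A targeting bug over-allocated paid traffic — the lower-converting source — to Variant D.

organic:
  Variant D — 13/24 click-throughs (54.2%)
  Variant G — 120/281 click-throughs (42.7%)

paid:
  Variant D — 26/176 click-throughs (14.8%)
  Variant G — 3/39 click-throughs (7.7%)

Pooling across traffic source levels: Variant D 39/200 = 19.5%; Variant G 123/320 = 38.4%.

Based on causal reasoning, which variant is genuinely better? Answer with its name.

Variant D

Within every traffic source level Variant D has the higher rate, yet pooled Variant G does — Simpson's reversal.
Nothing the variant does changes traffic source; the imbalance is an allocation artefact. With traffic source also predicting the outcome, the pooled figure is confounded, and the within-stratum comparison is the causal one.
Within each level — organic: 54.2% vs 42.7%; paid: 14.8% vs 7.7% — Variant D is higher every time.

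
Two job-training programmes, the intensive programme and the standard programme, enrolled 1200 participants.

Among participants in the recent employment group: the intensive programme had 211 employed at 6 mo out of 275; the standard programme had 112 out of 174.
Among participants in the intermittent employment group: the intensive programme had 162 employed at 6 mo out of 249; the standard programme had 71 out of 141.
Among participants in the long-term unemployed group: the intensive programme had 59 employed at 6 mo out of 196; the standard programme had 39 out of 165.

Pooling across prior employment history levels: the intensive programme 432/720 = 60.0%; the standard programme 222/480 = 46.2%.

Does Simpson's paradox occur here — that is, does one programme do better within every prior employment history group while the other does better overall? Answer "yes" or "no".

Within each prior employment history level (recent employment 76.7% vs 64.4%; intermittent employment 65.1% vs 50.4%; long-term unemployed 30.1% vs 23.6%), the intensive programme has the higher rate every time. Pooled: 60.0% vs 46.2% — the intensive programme has the higher rate overall. They agree.

no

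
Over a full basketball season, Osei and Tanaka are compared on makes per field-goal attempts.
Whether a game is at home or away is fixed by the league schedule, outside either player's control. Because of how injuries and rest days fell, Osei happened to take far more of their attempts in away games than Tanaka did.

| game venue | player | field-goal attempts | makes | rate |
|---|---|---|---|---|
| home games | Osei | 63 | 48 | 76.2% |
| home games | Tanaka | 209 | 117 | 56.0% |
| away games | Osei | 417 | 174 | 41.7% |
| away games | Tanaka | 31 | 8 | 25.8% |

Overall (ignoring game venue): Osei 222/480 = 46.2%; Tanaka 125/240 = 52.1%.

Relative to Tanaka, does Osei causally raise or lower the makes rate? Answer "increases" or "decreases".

increases

The game venue-specific comparison favours Osei throughout, but the pooled figures favour Tanaka. The question is whether to condition on game venue.
Here game venue is a common cause — it drives both which player a case falls under and the outcome. The crude comparison mixes populations; the stratum-specific rates are the causally relevant ones.
Within each level — home games: 76.2% vs 56.0%; away games: 41.7% vs 25.8% — Osei is higher every time.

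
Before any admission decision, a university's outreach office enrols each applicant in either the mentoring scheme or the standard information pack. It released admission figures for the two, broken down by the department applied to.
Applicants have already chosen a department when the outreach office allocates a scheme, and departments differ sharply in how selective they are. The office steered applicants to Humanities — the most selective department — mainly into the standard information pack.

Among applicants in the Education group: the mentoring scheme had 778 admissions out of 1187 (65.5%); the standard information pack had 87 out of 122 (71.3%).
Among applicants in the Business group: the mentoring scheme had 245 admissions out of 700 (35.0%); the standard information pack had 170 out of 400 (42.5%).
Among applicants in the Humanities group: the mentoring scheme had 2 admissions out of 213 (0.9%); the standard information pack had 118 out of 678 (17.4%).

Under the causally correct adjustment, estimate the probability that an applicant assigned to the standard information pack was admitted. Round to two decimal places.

Since department is a pre-existing factor (not a product of the outreach scheme) and it affects the outcome on its own, it is a confounder. The stratified rates, not the pooled rate, identify the causal effect.
Standardising the standard information pack to the population department mix: 0.397·87/122 + 0.333·170/400 + 0.270·118/678 = 0.472.

0.47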